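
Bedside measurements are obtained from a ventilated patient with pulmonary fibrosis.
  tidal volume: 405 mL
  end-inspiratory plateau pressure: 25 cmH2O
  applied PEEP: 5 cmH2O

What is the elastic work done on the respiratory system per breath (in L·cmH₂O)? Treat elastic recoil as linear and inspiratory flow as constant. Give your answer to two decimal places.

4.05

Elastic work ≈ ½ × (Pplat − PEEP) × Vt = 0.5 × (25 − 5) × 0.405 L = 0.5 × 20.0 × 0.405 = 4.05 L·cmH2O.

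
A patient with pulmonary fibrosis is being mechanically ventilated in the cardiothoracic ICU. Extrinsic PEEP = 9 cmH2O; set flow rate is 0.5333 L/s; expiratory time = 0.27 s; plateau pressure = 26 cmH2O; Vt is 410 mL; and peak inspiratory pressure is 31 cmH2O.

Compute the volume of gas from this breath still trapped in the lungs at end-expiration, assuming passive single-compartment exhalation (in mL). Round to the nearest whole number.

R = (PIP − Pplat)/V̇ = (31 − 26) / 0.5333 = 5.0/0.5333 = 9.376 cmH2O·s/L.
C = Vt/(Pplat − PEEP) = 410.0 / (26 − 9) = 410.0/17.0 = 24.118 mL/cmH2O.
τ = R × C = 9.376 × 0.02412 L/cmH2O = 0.2261 s.
Fraction remaining = e^(−Te/τ) = e^(−0.27/0.2261) = 0.303.
Trapped volume = 410.0 × 0.303 = 124.23 mL.

124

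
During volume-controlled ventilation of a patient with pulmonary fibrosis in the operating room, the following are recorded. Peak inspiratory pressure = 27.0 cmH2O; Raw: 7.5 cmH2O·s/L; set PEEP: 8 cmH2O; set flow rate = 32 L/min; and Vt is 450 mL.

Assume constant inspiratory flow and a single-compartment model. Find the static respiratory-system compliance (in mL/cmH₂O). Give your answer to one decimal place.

30.0

Flow: 32 L/min ÷ 60 = 0.5333 L/s.
Equation of motion (constant flow): PIP = Vt/C + R·V̇ + PEEP.
Vt/C = PIP − R·V̇ − PEEP = 27.0 − 7.5×0.5333 − 8 = 27.0 − 4.0 − 8 = 15.0 cmH2O.
C = Vt / 15.0 = 450 / 15.0 = 30.0 mL/cmH2O.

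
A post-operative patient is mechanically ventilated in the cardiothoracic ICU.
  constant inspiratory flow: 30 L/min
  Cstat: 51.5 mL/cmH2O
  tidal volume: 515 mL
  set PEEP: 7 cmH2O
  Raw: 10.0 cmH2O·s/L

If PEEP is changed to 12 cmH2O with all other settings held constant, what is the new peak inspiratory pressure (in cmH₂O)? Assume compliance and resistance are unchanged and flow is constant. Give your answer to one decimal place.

Flow: 30 L/min ÷ 60 = 0.5 L/s.
PIP = Vt/C + R·V̇ + PEEP (constant-flow equation of motion).
Only the baseline term changes: ΔPIP = ΔPEEP = 12 − 7 = 5.0 cmH2O.
Original PIP = 515/51.5 + 10.0×0.5 + 7 = 22.0 cmH2O; new PIP = 22.0 + (5.0) = 27.0 cmH2O.

27.0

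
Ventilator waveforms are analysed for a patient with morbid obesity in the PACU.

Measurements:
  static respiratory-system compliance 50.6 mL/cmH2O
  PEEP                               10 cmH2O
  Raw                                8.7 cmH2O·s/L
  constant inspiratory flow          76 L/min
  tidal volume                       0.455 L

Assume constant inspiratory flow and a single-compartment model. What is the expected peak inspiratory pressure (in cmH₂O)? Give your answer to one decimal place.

Flow: 76 L/min ÷ 60 = 1.2667 L/s.
Equation of motion (constant flow): PIP = Vt/C + R·V̇ + PEEP.
PIP = 455/50.6 + 8.7×1.2667 + 10 = 8.992 + 11.02 + 10 = 30.012 cmH2O.

30.0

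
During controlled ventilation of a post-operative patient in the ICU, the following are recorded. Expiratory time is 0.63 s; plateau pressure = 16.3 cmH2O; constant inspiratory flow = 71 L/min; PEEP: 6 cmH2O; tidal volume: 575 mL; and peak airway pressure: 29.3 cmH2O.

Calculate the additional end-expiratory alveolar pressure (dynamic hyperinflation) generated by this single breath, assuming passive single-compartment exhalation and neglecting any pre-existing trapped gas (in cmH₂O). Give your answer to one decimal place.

3.7

Flow: 71 L/min ÷ 60 = 1.1833 L/s.
R = (PIP − Pplat)/V̇ = (29.3 − 16.3) / 1.1833 = 13.0/1.1833 = 10.986 cmH2O·s/L.
C = Vt/(Pplat − PEEP) = 575.0 / (16.3 − 6) = 575.0/10.3 = 55.825 mL/cmH2O.
τ = R × C = 10.986 × 0.05583 L/cmH2O = 0.6133 s.
Fraction remaining = e^(−Te/τ) = e^(−0.63/0.6133) = 0.358; trapped volume = 575.0 × 0.358 = 205.85 mL.
Additional alveolar pressure from trapping ≈ V_trapped / C = 205.85 / 55.825 = 3.687 cmH2O.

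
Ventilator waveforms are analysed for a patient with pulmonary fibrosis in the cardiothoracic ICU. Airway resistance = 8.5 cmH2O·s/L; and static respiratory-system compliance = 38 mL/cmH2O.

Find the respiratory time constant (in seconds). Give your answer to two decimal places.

0.32

τ = R × C = 8.5 × 38 mL/cmH2O = 8.5 × 0.038 L/cmH2O = 0.323 s.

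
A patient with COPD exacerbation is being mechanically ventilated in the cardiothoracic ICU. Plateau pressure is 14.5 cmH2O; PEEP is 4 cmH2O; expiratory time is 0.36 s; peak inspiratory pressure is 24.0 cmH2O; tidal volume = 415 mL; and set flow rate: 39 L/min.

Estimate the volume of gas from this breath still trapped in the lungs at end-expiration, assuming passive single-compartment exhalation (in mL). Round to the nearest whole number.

Flow: 39 L/min ÷ 60 = 0.65 L/s.
R = (PIP − Pplat)/V̇ = (24.0 − 14.5) / 0.65 = 9.5/0.65 = 14.615 cmH2O·s/L.
C = Vt/(Pplat − PEEP) = 415.0 / (14.5 − 4) = 415.0/10.5 = 39.524 mL/cmH2O.
τ = R × C = 14.615 × 0.03952 L/cmH2O = 0.5776 s.
Fraction remaining = e^(−Te/τ) = e^(−0.36/0.5776) = 0.5362.
Trapped volume = 415.0 × 0.5362 = 222.52 mL.

223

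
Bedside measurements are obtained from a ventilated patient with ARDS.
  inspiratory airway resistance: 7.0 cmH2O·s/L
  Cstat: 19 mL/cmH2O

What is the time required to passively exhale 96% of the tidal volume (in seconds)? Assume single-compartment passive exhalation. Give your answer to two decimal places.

τ = R × C = 7.0 × 19 mL/cmH2O = 7.0 × 0.019 L/cmH2O = 0.133 s.
Exhaled fraction f = 1 − e^(−t/τ) → t = −τ·ln(1 − f) = −0.133·ln(0.04) = 0.4281 s.

0.43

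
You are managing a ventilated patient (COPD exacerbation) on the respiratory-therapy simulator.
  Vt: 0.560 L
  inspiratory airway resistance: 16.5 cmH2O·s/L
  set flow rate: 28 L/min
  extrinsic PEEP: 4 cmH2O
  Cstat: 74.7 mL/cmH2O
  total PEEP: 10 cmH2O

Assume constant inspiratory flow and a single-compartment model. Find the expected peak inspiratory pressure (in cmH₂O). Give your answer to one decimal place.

25.2

Flow: 28 L/min ÷ 60 = 0.4667 L/s.
Total PEEP = 10 cmH2O (set 4 + intrinsic 6); this is the baseline alveolar pressure.
Equation of motion (constant flow): PIP = Vt/C + R·V̇ + PEEP.
PIP = 560/74.7 + 16.5×0.4667 + 10 = 7.497 + 7.701 + 10 = 25.198 cmH2O.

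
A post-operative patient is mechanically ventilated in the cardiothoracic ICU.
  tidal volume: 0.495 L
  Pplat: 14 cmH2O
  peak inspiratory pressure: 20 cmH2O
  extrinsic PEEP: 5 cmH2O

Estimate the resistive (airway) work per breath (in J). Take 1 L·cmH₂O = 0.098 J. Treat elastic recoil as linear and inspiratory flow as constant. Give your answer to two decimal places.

0.29

With constant inspiratory flow the resistive pressure is constant at PIP − Pplat = 20 − 14 = 6.0 cmH2O, so resistive work = 6.0 × 0.495 = 2.97 L·cmH2O.
× 0.098 J/(L·cmH2O) → 0.2911 J.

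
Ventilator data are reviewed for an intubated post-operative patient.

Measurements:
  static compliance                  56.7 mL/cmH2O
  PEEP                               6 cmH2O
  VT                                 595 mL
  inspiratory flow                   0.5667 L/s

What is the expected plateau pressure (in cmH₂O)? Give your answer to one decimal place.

Pplat = PEEP + Vt / Cstat = 6 + 595 / 56.7 = 6 + 10.494 = 16.494 cmH2O.

16.5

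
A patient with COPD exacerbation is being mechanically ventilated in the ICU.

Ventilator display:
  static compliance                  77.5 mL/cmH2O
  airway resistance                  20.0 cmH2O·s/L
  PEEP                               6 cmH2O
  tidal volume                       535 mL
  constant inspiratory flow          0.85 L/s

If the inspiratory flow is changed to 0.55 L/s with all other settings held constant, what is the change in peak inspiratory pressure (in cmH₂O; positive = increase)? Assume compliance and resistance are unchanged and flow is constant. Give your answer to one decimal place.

PIP = Vt/C + R·V̇ + PEEP (constant-flow equation of motion).
Only the resistive term changes: ΔPIP = R × ΔV̇ = 20.0 × (0.55 − 0.85) = 20.0 × -0.3 = -6.0 cmH2O.

-6.0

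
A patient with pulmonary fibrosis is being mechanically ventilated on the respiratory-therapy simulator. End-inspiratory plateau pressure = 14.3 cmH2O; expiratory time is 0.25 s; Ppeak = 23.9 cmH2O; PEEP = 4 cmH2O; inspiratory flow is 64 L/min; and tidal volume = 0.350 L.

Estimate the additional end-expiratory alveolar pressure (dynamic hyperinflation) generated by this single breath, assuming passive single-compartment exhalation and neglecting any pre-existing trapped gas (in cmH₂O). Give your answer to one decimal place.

4.5

Flow: 64 L/min ÷ 60 = 1.0667 L/s.
R = (PIP − Pplat)/V̇ = (23.9 − 14.3) / 1.0667 = 9.6/1.0667 = 9.0 cmH2O·s/L.
C = Vt/(Pplat − PEEP) = 350.0 / (14.3 − 4) = 350.0/10.3 = 33.981 mL/cmH2O.
τ = R × C = 9.0 × 0.03398 L/cmH2O = 0.3058 s.
Fraction remaining = e^(−Te/τ) = e^(−0.25/0.3058) = 0.4415; trapped volume = 350.0 × 0.4415 = 154.53 mL.
Additional alveolar pressure from trapping ≈ V_trapped / C = 154.53 / 33.981 = 4.548 cmH2O.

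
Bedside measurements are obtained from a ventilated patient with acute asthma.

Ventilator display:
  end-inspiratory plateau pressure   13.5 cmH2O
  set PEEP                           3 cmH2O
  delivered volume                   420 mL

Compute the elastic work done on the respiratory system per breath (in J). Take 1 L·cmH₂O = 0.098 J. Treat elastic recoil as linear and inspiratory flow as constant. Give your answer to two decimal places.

0.22

Elastic work ≈ ½ × (Pplat − PEEP) × Vt = 0.5 × (13.5 − 3) × 0.420 L = 0.5 × 10.5 × 0.420 = 2.205 L·cmH2O.
× 0.098 J/(L·cmH2O) → 0.2161 J.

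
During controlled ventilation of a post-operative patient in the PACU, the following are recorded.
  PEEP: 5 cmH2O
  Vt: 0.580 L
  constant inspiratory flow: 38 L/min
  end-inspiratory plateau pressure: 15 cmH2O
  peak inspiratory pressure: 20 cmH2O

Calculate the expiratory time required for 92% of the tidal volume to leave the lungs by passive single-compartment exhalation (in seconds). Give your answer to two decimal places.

Flow: 38 L/min ÷ 60 = 0.6333 L/s.
R = (PIP − Pplat)/V̇ = (20 − 15) / 0.6333 = 5.0/0.6333 = 7.895 cmH2O·s/L.
C = Vt/(Pplat − PEEP) = 580.0 / (15 − 5) = 580.0/10.0 = 58.0 mL/cmH2O.
τ = R × C = 7.895 × 0.058 L/cmH2O = 0.4579 s.
t = −τ·ln(1 − 0.92) = −0.4579·ln(0.08) = 1.157 s.

1.16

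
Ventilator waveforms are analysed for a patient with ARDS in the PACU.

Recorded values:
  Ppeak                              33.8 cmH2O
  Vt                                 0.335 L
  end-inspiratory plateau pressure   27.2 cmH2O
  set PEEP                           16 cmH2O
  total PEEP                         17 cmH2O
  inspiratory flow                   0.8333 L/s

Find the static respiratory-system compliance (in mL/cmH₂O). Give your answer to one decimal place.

32.8

End-expiratory occlusion gives total PEEP = 17 cmH2O (intrinsic PEEP = 17 − 16 = 1). Use total PEEP for the elastic gradient.
Cstat = Vt / (Pplat − PEEPtotal) = 335 / (27.2 − 17) = 335 / 10.2 = 32.843 mL/cmH2O.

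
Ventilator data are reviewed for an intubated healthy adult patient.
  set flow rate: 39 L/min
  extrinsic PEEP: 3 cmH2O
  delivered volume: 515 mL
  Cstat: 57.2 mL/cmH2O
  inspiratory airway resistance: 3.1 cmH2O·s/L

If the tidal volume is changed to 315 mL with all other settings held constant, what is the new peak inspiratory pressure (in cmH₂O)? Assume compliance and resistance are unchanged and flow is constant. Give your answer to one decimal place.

10.5

Flow: 39 L/min ÷ 60 = 0.65 L/s.
PIP = Vt/C + R·V̇ + PEEP (constant-flow equation of motion).
Only the elastic term changes: ΔPIP = ΔVt / C = (315 − 515) / 57.2 = -3.497 cmH2O.
Original PIP = 515/57.2 + 3.1×0.65 + 3 = 14.018 cmH2O; new PIP = 14.018 + (-3.497) = 10.521 cmH2O.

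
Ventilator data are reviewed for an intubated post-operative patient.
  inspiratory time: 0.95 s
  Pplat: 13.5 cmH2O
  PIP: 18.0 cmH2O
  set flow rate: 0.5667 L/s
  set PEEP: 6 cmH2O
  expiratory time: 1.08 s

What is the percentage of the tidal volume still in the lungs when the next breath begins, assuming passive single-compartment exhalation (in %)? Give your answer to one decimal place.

15.0

Vt = flow × Ti = 0.5667 L/s × 0.95 s × 1000 mL/L = 538.37 mL.
R = (PIP − Pplat)/V̇ = (18.0 − 13.5) / 0.5667 = 4.5/0.5667 = 7.941 cmH2O·s/L.
C = Vt/(Pplat − PEEP) = 538.37 / (13.5 − 6) = 538.37/7.5 = 71.783 mL/cmH2O.
τ = R × C = 7.941 × 0.07178 L/cmH2O = 0.57 s.
Fraction remaining at end-expiration = e^(−Te/τ) = e^(−1.08/0.57) = 0.1504 → 15.04%.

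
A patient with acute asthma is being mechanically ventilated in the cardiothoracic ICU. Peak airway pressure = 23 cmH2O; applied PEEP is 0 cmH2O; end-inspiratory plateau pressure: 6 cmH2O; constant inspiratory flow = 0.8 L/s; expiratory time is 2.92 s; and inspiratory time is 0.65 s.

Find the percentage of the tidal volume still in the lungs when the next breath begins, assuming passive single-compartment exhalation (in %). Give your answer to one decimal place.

Vt = flow × Ti = 0.8 L/s × 0.65 s × 1000 mL/L = 520.0 mL.
R = (PIP − Pplat)/V̇ = (23 − 6) / 0.8 = 17.0/0.8 = 21.25 cmH2O·s/L.
C = Vt/(Pplat − PEEP) = 520.0 / (6 − 0) = 520.0/6.0 = 86.667 mL/cmH2O.
τ = R × C = 21.25 × 0.08667 L/cmH2O = 1.842 s.
Fraction remaining at end-expiration = e^(−Te/τ) = e^(−2.92/1.842) = 0.2049 → 20.49%.

20.5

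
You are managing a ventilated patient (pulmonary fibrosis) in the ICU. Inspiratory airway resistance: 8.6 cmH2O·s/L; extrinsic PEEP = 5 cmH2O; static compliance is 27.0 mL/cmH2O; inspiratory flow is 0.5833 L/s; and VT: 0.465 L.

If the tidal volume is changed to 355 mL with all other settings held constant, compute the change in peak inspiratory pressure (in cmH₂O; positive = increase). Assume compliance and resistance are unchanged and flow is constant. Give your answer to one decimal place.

-4.1

PIP = Vt/C + R·V̇ + PEEP (constant-flow equation of motion).
Only the elastic term changes: ΔPIP = ΔVt / C = (355 − 465) / 27.0 = -4.074 cmH2O.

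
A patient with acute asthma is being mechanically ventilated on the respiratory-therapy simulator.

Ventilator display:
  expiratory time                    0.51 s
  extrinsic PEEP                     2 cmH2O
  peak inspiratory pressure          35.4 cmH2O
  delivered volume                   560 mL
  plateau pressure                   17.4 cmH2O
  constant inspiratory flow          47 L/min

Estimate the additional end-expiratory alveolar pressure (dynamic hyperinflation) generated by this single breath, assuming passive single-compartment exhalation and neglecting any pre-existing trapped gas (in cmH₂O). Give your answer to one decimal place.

Flow: 47 L/min ÷ 60 = 0.7833 L/s.
R = (PIP − Pplat)/V̇ = (35.4 − 17.4) / 0.7833 = 18.0/0.7833 = 22.98 cmH2O·s/L.
C = Vt/(Pplat − PEEP) = 560.0 / (17.4 − 2) = 560.0/15.4 = 36.364 mL/cmH2O.
τ = R × C = 22.98 × 0.03636 L/cmH2O = 0.8356 s.
Fraction remaining = e^(−Te/τ) = e^(−0.51/0.8356) = 0.5432; trapped volume = 560.0 × 0.5432 = 304.19 mL.
Additional alveolar pressure from trapping ≈ V_trapped / C = 304.19 / 36.364 = 8.365 cmH2O.

8.4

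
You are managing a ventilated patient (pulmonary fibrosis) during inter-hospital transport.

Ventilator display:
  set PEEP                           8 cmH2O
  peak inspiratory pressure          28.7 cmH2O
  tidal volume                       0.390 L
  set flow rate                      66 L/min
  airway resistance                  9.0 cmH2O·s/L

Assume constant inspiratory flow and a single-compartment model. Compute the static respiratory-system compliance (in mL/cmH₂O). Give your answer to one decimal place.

36.1

Flow: 66 L/min ÷ 60 = 1.1 L/s.
Equation of motion (constant flow): PIP = Vt/C + R·V̇ + PEEP.
Vt/C = PIP − R·V̇ − PEEP = 28.7 − 9.0×1.1 − 8 = 28.7 − 9.9 − 8 = 10.8 cmH2O.
C = Vt / 10.8 = 390 / 10.8 = 36.111 mL/cmH2O.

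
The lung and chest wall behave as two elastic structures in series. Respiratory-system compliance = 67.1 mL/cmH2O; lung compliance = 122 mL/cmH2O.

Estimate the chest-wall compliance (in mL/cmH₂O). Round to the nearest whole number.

149

1/Ccw = 1/Crs − 1/CL.
1/Ccw = 1/67.1 − 1/122 = 0.006706.
Ccw = 149.12 mL/cmH2O.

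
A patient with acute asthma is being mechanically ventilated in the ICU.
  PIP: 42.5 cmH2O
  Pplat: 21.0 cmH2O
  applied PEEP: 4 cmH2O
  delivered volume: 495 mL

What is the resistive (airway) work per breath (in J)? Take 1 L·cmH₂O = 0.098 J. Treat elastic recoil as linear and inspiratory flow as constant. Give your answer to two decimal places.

With constant inspiratory flow the resistive pressure is constant at PIP − Pplat = 42.5 − 21.0 = 21.5 cmH2O, so resistive work = 21.5 × 0.495 = 10.643 L·cmH2O.
× 0.098 J/(L·cmH2O) → 1.043 J.

1.04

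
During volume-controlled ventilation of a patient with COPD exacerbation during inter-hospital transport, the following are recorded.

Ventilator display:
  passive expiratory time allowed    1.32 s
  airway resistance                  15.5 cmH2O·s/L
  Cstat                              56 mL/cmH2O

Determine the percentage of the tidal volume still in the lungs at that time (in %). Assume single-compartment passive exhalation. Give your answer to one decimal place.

τ = R × C = 15.5 × 56 mL/cmH2O = 15.5 × 0.056 L/cmH2O = 0.868 s.
Passive exhalation: V(t)/V₀ = e^(−t/τ) = e^(−1.32/0.868) = 0.2186.
Fraction remaining = 0.2186 → 21.86%.

21.9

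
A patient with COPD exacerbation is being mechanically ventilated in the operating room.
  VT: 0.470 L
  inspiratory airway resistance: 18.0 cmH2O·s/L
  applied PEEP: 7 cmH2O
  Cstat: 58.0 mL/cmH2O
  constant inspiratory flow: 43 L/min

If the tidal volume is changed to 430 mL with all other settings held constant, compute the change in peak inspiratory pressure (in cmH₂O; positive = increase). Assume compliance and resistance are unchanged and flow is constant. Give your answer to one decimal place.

PIP = Vt/C + R·V̇ + PEEP (constant-flow equation of motion).
Only the elastic term changes: ΔPIP = ΔVt / C = (430 − 470) / 58.0 = -0.6897 cmH2O.

-0.7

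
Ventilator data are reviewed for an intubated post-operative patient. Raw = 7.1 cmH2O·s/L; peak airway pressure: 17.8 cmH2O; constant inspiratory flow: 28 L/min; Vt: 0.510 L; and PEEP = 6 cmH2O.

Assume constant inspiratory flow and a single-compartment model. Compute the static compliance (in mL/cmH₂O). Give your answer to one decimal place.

60.1

Flow: 28 L/min ÷ 60 = 0.4667 L/s.
Equation of motion (constant flow): PIP = Vt/C + R·V̇ + PEEP.
Vt/C = PIP − R·V̇ − PEEP = 17.8 − 7.1×0.4667 − 6 = 17.8 − 3.314 − 6 = 8.486 cmH2O.
C = Vt / 8.486 = 510 / 8.486 = 60.099 mL/cmH2O.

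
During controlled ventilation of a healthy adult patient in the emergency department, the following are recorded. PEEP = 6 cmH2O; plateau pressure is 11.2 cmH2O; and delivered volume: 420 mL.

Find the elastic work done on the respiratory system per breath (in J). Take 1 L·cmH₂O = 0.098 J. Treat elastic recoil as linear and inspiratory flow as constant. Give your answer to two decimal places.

Elastic work ≈ ½ × (Pplat − PEEP) × Vt = 0.5 × (11.2 − 6) × 0.420 L = 0.5 × 5.2 × 0.420 = 1.092 L·cmH2O.
× 0.098 J/(L·cmH2O) → 0.107 J.

0.11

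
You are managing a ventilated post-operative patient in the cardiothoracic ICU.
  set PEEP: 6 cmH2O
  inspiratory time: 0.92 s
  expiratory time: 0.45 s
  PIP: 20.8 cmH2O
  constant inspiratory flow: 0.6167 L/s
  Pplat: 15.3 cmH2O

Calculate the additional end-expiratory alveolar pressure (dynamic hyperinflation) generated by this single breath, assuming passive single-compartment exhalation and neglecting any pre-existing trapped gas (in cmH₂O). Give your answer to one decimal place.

Vt = flow × Ti = 0.6167 L/s × 0.92 s × 1000 mL/L = 567.36 mL.
R = (PIP − Pplat)/V̇ = (20.8 − 15.3) / 0.6167 = 5.5/0.6167 = 8.918 cmH2O·s/L.
C = Vt/(Pplat − PEEP) = 567.36 / (15.3 − 6) = 567.36/9.3 = 61.006 mL/cmH2O.
τ = R × C = 8.918 × 0.06101 L/cmH2O = 0.5441 s.
Fraction remaining = e^(−Te/τ) = e^(−0.45/0.5441) = 0.4373; trapped volume = 567.36 × 0.4373 = 248.11 mL.
Additional alveolar pressure from trapping ≈ V_trapped / C = 248.11 / 61.006 = 4.067 cmH2O.

4.1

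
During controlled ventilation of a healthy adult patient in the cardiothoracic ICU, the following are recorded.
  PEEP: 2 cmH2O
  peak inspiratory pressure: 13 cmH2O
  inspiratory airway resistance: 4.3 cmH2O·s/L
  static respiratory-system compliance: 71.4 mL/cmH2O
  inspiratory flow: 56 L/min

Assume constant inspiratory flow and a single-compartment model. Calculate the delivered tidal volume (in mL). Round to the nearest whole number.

Flow: 56 L/min ÷ 60 = 0.9333 L/s.
Equation of motion (constant flow): PIP = Vt/C + R·V̇ + PEEP.
Vt/C = PIP − R·V̇ − PEEP = 13 − 4.013 − 2 = 6.987 cmH2O.
Vt = C × 6.987 = 71.4 × 6.987 = 498.87 mL.

499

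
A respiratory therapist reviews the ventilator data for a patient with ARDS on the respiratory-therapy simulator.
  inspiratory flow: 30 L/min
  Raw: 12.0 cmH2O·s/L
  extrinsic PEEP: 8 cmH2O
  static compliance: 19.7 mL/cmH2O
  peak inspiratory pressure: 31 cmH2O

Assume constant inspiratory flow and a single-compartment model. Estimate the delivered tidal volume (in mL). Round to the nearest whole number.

335

Flow: 30 L/min ÷ 60 = 0.5 L/s.
Equation of motion (constant flow): PIP = Vt/C + R·V̇ + PEEP.
Vt/C = PIP − R·V̇ − PEEP = 31 − 6.0 − 8 = 17.0 cmH2O.
Vt = C × 17.0 = 19.7 × 17.0 = 334.9 mL.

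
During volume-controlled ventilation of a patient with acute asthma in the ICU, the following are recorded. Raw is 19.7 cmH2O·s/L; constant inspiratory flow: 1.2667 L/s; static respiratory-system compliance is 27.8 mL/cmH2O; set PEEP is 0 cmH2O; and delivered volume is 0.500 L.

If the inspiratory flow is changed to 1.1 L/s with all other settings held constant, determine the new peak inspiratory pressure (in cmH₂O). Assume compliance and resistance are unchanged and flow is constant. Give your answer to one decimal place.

PIP = Vt/C + R·V̇ + PEEP (constant-flow equation of motion).
Only the resistive term changes: ΔPIP = R × ΔV̇ = 19.7 × (1.1 − 1.2667) = 19.7 × -0.1667 = -3.284 cmH2O.
Original PIP = 500/27.8 + 19.7×1.2667 + 0 = 42.94 cmH2O; new PIP = 42.94 + (-3.284) = 39.656 cmH2O.

39.7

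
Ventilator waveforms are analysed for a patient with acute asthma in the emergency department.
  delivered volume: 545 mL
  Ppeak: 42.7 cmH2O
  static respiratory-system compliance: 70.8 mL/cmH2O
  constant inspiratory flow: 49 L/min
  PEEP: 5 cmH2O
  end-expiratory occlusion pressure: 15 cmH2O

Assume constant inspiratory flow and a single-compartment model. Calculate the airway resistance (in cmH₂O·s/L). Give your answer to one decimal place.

Flow: 49 L/min ÷ 60 = 0.8167 L/s.
Total PEEP = 15 cmH2O (set 5 + intrinsic 10); this is the baseline alveolar pressure.
Equation of motion (constant flow): PIP = Vt/C + R·V̇ + PEEP.
R·V̇ = PIP − Vt/C − PEEP = 42.7 − 545/70.8 − 15 = 42.7 − 7.698 − 15 = 20.002 cmH2O.
R = 20.002 / 0.8167 = 24.491 cmH2O·s/L.

24.5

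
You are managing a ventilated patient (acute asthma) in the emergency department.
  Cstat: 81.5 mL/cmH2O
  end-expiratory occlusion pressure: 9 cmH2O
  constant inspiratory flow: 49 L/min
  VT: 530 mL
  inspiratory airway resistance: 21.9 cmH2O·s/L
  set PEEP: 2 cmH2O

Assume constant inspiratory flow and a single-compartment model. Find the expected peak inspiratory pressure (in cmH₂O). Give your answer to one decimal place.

33.4

Flow: 49 L/min ÷ 60 = 0.8167 L/s.
Total PEEP = 9 cmH2O (set 2 + intrinsic 7); this is the baseline alveolar pressure.
Equation of motion (constant flow): PIP = Vt/C + R·V̇ + PEEP.
PIP = 530/81.5 + 21.9×0.8167 + 9 = 6.503 + 17.886 + 9 = 33.389 cmH2O.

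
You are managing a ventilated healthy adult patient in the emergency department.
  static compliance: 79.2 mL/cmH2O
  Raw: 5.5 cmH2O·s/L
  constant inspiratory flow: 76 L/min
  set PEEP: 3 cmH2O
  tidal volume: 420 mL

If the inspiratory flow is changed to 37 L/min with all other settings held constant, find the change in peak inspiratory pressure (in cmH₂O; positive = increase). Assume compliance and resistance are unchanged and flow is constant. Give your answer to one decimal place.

-3.6

Flow: 76 L/min ÷ 60 = 1.2667 L/s.
New flow: 37 L/min ÷ 60 = 0.6167 L/s.
PIP = Vt/C + R·V̇ + PEEP (constant-flow equation of motion).
Only the resistive term changes: ΔPIP = R × ΔV̇ = 5.5 × (0.6167 − 1.2667) = 5.5 × -0.65 = -3.575 cmH2O.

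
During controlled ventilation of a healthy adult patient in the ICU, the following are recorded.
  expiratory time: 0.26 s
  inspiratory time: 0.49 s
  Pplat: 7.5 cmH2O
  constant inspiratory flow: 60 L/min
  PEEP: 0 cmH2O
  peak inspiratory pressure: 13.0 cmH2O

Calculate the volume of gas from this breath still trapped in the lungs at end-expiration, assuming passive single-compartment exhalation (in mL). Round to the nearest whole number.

Flow: 60 L/min ÷ 60 = 1 L/s.
Vt = flow × Ti = 1 L/s × 0.49 s × 1000 mL/L = 490.0 mL.
R = (PIP − Pplat)/V̇ = (13.0 − 7.5) / 1 = 5.5/1 = 5.5 cmH2O·s/L.
C = Vt/(Pplat − PEEP) = 490.0 / (7.5 − 0) = 490.0/7.5 = 65.333 mL/cmH2O.
τ = R × C = 5.5 × 0.06533 L/cmH2O = 0.3593 s.
Fraction remaining = e^(−Te/τ) = e^(−0.26/0.3593) = 0.485.
Trapped volume = 490.0 × 0.485 = 237.65 mL.

238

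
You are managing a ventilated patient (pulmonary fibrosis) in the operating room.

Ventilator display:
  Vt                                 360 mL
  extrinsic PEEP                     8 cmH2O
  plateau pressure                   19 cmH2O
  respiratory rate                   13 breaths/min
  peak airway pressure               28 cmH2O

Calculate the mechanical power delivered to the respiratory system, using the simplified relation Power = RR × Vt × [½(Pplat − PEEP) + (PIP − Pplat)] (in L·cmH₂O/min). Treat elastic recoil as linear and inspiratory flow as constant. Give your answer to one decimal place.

67.9

Per-breath work = Vt × [½(Pplat−PEEP) + (PIP−Pplat)] = 0.360 × [0.5×11.0 + 9.0] = 0.360 × 14.5 = 5.22 L·cmH2O.
Power = 13 × 5.22 = 67.86 L·cmH2O/min.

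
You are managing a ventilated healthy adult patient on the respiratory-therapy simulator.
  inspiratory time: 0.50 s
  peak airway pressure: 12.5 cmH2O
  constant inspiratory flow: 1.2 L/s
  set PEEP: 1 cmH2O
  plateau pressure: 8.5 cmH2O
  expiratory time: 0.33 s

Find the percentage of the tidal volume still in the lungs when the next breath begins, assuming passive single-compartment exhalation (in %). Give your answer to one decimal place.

29.0

Vt = flow × Ti = 1.2 L/s × 0.50 s × 1000 mL/L = 600.0 mL.
R = (PIP − Pplat)/V̇ = (12.5 − 8.5) / 1.2 = 4.0/1.2 = 3.333 cmH2O·s/L.
C = Vt/(Pplat − PEEP) = 600.0 / (8.5 − 1) = 600.0/7.5 = 80.0 mL/cmH2O.
τ = R × C = 3.333 × 0.08 L/cmH2O = 0.2666 s.
Fraction remaining at end-expiration = e^(−Te/τ) = e^(−0.33/0.2666) = 0.29 → 29.0%.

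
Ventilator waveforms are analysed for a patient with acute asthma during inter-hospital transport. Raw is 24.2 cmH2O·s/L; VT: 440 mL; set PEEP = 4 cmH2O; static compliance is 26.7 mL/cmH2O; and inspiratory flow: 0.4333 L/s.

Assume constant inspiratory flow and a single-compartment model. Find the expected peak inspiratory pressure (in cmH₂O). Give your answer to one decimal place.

31.0

Equation of motion (constant flow): PIP = Vt/C + R·V̇ + PEEP.
PIP = 440/26.7 + 24.2×0.4333 + 4 = 16.479 + 10.486 + 4 = 30.965 cmH2O.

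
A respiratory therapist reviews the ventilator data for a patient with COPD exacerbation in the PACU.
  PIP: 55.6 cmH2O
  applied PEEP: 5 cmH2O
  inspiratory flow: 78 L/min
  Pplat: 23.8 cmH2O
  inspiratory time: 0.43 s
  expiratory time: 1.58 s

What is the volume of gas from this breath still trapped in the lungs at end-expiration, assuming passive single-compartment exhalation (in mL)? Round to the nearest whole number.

64

Flow: 78 L/min ÷ 60 = 1.3 L/s.
Vt = flow × Ti = 1.3 L/s × 0.43 s × 1000 mL/L = 559.0 mL.
R = (PIP − Pplat)/V̇ = (55.6 − 23.8) / 1.3 = 31.8/1.3 = 24.462 cmH2O·s/L.
C = Vt/(Pplat − PEEP) = 559.0 / (23.8 − 5) = 559.0/18.8 = 29.734 mL/cmH2O.
τ = R × C = 24.462 × 0.02973 L/cmH2O = 0.7273 s.
Fraction remaining = e^(−Te/τ) = e^(−1.58/0.7273) = 0.1139.
Trapped volume = 559.0 × 0.1139 = 63.67 mL.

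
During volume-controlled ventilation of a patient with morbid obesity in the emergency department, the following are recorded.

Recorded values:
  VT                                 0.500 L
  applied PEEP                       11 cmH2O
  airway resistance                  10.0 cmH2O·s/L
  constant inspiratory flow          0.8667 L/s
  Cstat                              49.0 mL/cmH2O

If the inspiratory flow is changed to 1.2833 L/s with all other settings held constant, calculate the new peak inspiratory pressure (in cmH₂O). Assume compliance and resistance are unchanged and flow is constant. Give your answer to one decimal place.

34.0

PIP = Vt/C + R·V̇ + PEEP (constant-flow equation of motion).
Only the resistive term changes: ΔPIP = R × ΔV̇ = 10.0 × (1.2833 − 0.8667) = 10.0 × 0.4166 = 4.166 cmH2O.
Original PIP = 500/49.0 + 10.0×0.8667 + 11 = 29.871 cmH2O; new PIP = 29.871 + (4.166) = 34.037 cmH2O.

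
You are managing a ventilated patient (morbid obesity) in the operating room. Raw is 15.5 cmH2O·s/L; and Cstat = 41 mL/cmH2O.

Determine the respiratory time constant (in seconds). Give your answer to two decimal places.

τ = R × C = 15.5 × 41 mL/cmH2O = 15.5 × 0.041 L/cmH2O = 0.6355 s.

0.64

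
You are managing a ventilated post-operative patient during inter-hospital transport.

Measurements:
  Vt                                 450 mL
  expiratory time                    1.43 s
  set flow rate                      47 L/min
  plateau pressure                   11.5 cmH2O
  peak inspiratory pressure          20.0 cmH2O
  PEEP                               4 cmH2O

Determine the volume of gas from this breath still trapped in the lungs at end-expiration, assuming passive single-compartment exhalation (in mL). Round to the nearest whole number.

50

Flow: 47 L/min ÷ 60 = 0.7833 L/s.
R = (PIP − Pplat)/V̇ = (20.0 − 11.5) / 0.7833 = 8.5/0.7833 = 10.852 cmH2O·s/L.
C = Vt/(Pplat − PEEP) = 450.0 / (11.5 − 4) = 450.0/7.5 = 60.0 mL/cmH2O.
τ = R × C = 10.852 × 0.06 L/cmH2O = 0.6511 s.
Fraction remaining = e^(−Te/τ) = e^(−1.43/0.6511) = 0.1112.
Trapped volume = 450.0 × 0.1112 = 50.04 mL.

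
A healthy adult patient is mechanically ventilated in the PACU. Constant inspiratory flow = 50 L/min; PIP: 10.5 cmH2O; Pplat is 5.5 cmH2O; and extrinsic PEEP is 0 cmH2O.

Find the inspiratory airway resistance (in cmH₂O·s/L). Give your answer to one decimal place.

Flow: 50 L/min ÷ 60 = 0.8333 L/s.
Raw = (PIP − Pplat) / flow = (10.5 − 5.5) / 0.8333 = 5.0 / 0.8333 = 6.0 cmH2O·s/L.

6.0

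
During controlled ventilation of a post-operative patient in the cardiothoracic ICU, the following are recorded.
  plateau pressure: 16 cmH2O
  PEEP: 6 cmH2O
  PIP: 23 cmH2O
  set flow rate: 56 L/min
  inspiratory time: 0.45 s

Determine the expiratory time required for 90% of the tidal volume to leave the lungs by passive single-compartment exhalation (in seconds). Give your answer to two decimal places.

Flow: 56 L/min ÷ 60 = 0.9333 L/s.
Vt = flow × Ti = 0.9333 L/s × 0.45 s × 1000 mL/L = 419.99 mL.
R = (PIP − Pplat)/V̇ = (23 − 16) / 0.9333 = 7.0/0.9333 = 7.5 cmH2O·s/L.
C = Vt/(Pplat − PEEP) = 419.99 / (16 − 6) = 419.99/10.0 = 41.999 mL/cmH2O.
τ = R × C = 7.5 × 0.042 L/cmH2O = 0.315 s.
t = −τ·ln(1 − 0.90) = −0.315·ln(0.1) = 0.7253 s.

0.73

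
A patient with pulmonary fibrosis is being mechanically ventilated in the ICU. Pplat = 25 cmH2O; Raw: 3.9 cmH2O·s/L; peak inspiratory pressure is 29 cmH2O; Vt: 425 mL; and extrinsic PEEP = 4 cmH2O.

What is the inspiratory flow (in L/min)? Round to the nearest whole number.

62

flow = (PIP − Pplat) / Raw = (29 − 25) / 3.9 = 1.026 L/s × 60 = 61.56 L/min.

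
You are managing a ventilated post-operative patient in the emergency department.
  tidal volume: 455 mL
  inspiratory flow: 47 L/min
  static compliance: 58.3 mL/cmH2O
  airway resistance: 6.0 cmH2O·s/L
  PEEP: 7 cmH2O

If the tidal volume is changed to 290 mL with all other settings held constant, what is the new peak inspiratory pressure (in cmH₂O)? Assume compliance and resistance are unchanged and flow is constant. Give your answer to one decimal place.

16.7

Flow: 47 L/min ÷ 60 = 0.7833 L/s.
PIP = Vt/C + R·V̇ + PEEP (constant-flow equation of motion).
Only the elastic term changes: ΔPIP = ΔVt / C = (290 − 455) / 58.3 = -2.83 cmH2O.
Original PIP = 455/58.3 + 6.0×0.7833 + 7 = 19.504 cmH2O; new PIP = 19.504 + (-2.83) = 16.674 cmH2O.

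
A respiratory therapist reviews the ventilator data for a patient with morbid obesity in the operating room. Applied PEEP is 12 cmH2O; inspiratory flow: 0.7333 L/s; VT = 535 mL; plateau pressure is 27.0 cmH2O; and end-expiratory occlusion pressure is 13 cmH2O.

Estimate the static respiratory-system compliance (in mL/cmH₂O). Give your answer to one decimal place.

End-expiratory occlusion gives total PEEP = 13 cmH2O (intrinsic PEEP = 13 − 12 = 1). Use total PEEP for the elastic gradient.
Cstat = Vt / (Pplat − PEEPtotal) = 535 / (27.0 − 13) = 535 / 14.0 = 38.214 mL/cmH2O.

38.2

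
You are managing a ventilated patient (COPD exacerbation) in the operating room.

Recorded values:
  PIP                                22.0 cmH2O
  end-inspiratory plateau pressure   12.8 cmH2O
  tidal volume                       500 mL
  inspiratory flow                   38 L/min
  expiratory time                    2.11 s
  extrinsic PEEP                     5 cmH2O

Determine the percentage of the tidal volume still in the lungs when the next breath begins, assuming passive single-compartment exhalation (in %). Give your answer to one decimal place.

10.4

Flow: 38 L/min ÷ 60 = 0.6333 L/s.
R = (PIP − Pplat)/V̇ = (22.0 − 12.8) / 0.6333 = 9.2/0.6333 = 14.527 cmH2O·s/L.
C = Vt/(Pplat − PEEP) = 500.0 / (12.8 − 5) = 500.0/7.8 = 64.103 mL/cmH2O.
τ = R × C = 14.527 × 0.0641 L/cmH2O = 0.9312 s.
Fraction remaining at end-expiration = e^(−Te/τ) = e^(−2.11/0.9312) = 0.1037 → 10.37%.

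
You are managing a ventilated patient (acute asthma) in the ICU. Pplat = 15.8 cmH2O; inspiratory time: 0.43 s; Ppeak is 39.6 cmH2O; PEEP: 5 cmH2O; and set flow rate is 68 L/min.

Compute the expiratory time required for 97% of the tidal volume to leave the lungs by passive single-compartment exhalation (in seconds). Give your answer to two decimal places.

Flow: 68 L/min ÷ 60 = 1.1333 L/s.
Vt = flow × Ti = 1.1333 L/s × 0.43 s × 1000 mL/L = 487.32 mL.
R = (PIP − Pplat)/V̇ = (39.6 − 15.8) / 1.1333 = 23.8/1.1333 = 21.001 cmH2O·s/L.
C = Vt/(Pplat − PEEP) = 487.32 / (15.8 − 5) = 487.32/10.8 = 45.122 mL/cmH2O.
τ = R × C = 21.001 × 0.04512 L/cmH2O = 0.9476 s.
t = −τ·ln(1 − 0.97) = −0.9476·ln(0.03) = 3.323 s.

3.32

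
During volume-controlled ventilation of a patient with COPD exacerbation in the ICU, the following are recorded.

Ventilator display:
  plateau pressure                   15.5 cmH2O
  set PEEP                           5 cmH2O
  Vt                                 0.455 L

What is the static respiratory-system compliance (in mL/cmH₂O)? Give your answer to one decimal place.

43.3

Cstat = Vt / (Pplat − PEEP) = 455 / (15.5 − 5) = 455 / 10.5 = 43.333 mL/cmH2O.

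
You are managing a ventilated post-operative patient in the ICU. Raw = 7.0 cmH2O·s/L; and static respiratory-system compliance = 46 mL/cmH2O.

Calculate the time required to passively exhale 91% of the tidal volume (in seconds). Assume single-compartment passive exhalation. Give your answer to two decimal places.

0.78

τ = R × C = 7.0 × 46 mL/cmH2O = 7.0 × 0.046 L/cmH2O = 0.322 s.
Exhaled fraction f = 1 − e^(−t/τ) → t = −τ·ln(1 − f) = −0.322·ln(0.09) = 0.7754 s.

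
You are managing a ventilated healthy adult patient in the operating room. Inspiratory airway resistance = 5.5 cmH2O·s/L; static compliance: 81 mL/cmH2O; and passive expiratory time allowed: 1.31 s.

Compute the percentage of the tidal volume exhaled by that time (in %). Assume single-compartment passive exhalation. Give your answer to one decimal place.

94.7

τ = R × C = 5.5 × 81 mL/cmH2O = 5.5 × 0.081 L/cmH2O = 0.4455 s.
Passive exhalation: V(t)/V₀ = e^(−t/τ) = e^(−1.31/0.4455) = 0.05284.
Fraction exhaled = 1 − 0.05284 = 0.9472 → 94.72%.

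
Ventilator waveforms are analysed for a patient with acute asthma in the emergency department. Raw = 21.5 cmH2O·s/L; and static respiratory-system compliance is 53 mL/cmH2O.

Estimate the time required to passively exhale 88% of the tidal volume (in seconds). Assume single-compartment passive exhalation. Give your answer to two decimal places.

2.42

τ = R × C = 21.5 × 53 mL/cmH2O = 21.5 × 0.053 L/cmH2O = 1.14 s.
Exhaled fraction f = 1 − e^(−t/τ) → t = −τ·ln(1 − f) = −1.14·ln(0.12) = 2.417 s.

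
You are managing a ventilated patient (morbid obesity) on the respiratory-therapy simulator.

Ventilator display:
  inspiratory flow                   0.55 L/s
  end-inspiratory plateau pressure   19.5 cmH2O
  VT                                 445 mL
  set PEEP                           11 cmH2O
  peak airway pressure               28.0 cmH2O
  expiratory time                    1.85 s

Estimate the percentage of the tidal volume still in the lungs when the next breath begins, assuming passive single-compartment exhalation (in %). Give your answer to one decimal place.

R = (PIP − Pplat)/V̇ = (28.0 − 19.5) / 0.55 = 8.5/0.55 = 15.455 cmH2O·s/L.
C = Vt/(Pplat − PEEP) = 445.0 / (19.5 − 11) = 445.0/8.5 = 52.353 mL/cmH2O.
τ = R × C = 15.455 × 0.05235 L/cmH2O = 0.8091 s.
Fraction remaining at end-expiration = e^(−Te/τ) = e^(−1.85/0.8091) = 0.1016 → 10.16%.

10.2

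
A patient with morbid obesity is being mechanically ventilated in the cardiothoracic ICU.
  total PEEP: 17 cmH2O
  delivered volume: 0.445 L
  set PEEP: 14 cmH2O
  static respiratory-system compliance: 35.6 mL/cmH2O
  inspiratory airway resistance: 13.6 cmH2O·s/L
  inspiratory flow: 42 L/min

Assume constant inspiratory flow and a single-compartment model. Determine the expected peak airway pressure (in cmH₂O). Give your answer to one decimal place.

39.0

Flow: 42 L/min ÷ 60 = 0.7 L/s.
Total PEEP = 17 cmH2O (set 14 + intrinsic 3); this is the baseline alveolar pressure.
Equation of motion (constant flow): PIP = Vt/C + R·V̇ + PEEP.
PIP = 445/35.6 + 13.6×0.7 + 17 = 12.5 + 9.52 + 17 = 39.02 cmH2O.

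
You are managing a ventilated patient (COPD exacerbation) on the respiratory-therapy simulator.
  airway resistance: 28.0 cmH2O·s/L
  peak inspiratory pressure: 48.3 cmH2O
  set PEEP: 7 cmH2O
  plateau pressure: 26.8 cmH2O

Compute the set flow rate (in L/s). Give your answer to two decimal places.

0.77

flow = (PIP − Pplat) / Raw = 21.5 / 28.0 = 0.7679 L/s.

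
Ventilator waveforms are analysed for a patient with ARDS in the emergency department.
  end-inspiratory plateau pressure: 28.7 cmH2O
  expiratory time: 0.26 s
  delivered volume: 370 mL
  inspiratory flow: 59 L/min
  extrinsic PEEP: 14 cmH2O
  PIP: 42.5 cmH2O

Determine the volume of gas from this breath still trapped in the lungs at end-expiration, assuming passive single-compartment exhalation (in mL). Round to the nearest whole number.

Flow: 59 L/min ÷ 60 = 0.9833 L/s.
R = (PIP − Pplat)/V̇ = (42.5 − 28.7) / 0.9833 = 13.8/0.9833 = 14.034 cmH2O·s/L.
C = Vt/(Pplat − PEEP) = 370.0 / (28.7 − 14) = 370.0/14.7 = 25.17 mL/cmH2O.
τ = R × C = 14.034 × 0.02517 L/cmH2O = 0.3532 s.
Fraction remaining = e^(−Te/τ) = e^(−0.26/0.3532) = 0.479.
Trapped volume = 370.0 × 0.479 = 177.23 mL.

177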